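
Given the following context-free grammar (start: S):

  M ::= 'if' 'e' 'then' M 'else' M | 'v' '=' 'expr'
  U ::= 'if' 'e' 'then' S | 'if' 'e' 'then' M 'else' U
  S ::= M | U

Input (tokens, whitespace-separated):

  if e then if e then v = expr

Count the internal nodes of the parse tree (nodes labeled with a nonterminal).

[S [U if e then [S [U if e then [S [M v = expr]]]]]]

6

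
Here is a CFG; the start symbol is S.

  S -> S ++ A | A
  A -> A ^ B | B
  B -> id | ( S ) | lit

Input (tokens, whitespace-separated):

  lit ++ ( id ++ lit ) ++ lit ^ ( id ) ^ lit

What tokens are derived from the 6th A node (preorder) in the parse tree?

lit ^ ( id )

[S [S [S [A [B lit]]] ++ [A [B ( [S [S [A [B id]]] ++ [A [B lit]]] )]]] ++ [A [A [A [B lit]] ^ [B ( [S [A [B id]]] )]] ^ [B lit]]]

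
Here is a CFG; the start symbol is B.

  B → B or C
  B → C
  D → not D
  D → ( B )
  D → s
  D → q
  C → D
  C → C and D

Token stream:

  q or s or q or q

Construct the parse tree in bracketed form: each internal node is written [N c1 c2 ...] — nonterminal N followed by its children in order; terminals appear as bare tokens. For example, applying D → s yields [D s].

[B [B [B [B [C [D q]]] or [C [D s]]] or [C [D q]]] or [C [D q]]]

B
B or C
B or C or C
B or C or C or C
C or C or C or C
D or C or C or C
q or C or C or C
q or D or C or C
q or s or C or C
q or s or D or C
q or s or q or C
q or s or q or D
q or s or q or q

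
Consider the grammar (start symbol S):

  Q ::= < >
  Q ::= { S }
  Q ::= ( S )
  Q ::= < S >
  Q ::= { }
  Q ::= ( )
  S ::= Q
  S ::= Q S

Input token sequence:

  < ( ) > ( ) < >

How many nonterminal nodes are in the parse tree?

[S [Q < [S [Q ( )]] >] [S [Q ( )] [S [Q < >]]]]

8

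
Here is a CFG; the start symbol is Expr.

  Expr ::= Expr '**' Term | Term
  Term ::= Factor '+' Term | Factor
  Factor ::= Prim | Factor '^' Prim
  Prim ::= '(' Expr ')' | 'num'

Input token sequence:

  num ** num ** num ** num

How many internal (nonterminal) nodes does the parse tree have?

[Expr [Expr [Expr [Expr [Term [Factor [Prim num]]]] ** [Term [Factor [Prim num]]]] ** [Term [Factor [Prim num]]]] ** [Term [Factor [Prim num]]]]

16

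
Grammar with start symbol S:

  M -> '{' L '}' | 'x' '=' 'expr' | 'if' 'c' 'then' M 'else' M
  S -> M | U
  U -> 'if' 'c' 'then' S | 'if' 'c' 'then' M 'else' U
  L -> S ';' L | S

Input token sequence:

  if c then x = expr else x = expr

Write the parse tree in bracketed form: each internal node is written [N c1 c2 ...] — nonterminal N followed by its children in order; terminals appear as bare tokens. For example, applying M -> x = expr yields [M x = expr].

[S [M if c then [M x = expr] else [M x = expr]]]

S
M
if c then M else M
if c then x = expr else M
if c then x = expr else x = expr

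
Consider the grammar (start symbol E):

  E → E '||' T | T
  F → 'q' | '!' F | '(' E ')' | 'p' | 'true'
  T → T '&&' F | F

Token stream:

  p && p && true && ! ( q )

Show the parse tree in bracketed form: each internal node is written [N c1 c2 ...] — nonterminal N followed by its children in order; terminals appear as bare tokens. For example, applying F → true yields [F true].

[E [T [T [T [T [F p]] && [F p]] && [F true]] && [F ! [F ( [E [T [F q]]] )]]]]

E
T
T && F
T && F && F
T && F && F && F
F && F && F && F
p && F && F && F
p && p && F && F
p && p && true && F
p && p && true && ! F
p && p && true && ! ( E )
p && p && true && ! ( T )
p && p && true && ! ( F )
p && p && true && ! ( q )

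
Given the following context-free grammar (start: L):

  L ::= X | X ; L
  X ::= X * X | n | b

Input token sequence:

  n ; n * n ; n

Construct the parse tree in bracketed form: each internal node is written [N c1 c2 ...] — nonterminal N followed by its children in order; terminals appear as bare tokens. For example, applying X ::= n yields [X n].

L
X ; L
n ; L
n ; X ; L
n ; X * X ; L
n ; n * X ; L
n ; n * n ; L
n ; n * n ; X
n ; n * n ; n

[L [X n] ; [L [X [X n] * [X n]] ; [L [X n]]]]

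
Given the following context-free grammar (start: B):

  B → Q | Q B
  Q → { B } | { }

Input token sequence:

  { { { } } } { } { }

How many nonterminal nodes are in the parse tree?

[B [Q { [B [Q { [B [Q { }]] }]] }] [B [Q { }] [B [Q { }]]]]

10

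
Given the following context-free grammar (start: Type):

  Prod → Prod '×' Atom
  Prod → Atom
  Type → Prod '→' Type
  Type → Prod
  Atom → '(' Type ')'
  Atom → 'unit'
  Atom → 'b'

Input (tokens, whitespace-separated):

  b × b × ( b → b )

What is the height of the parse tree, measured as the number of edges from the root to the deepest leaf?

7

[Type [Prod [Prod [Prod [Atom b]] × [Atom b]] × [Atom ( [Type [Prod [Atom b]] → [Type [Prod [Atom b]]]] )]]]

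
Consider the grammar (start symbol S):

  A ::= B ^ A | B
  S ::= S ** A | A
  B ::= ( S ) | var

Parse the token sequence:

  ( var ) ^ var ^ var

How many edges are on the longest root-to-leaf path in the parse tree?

[S [A [B ( [S [A [B var]]] )] ^ [A [B var] ^ [A [B var]]]]]

6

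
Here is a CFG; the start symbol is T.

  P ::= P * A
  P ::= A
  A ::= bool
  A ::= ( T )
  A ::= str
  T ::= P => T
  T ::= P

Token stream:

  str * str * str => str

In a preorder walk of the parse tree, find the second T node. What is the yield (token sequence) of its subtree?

str

[T [P [P [P [A str]] * [A str]] * [A str]] => [T [P [A str]]]]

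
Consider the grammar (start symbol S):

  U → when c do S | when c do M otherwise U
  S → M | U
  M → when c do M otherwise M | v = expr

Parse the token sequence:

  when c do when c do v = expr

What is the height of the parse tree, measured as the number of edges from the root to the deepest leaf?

6

[S [U when c do [S [U when c do [S [M v = expr]]]]]]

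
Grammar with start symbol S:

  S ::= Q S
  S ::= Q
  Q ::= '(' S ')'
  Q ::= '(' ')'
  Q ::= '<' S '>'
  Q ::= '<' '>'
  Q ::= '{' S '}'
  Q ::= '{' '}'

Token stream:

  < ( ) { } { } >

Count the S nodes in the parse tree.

4

[S [Q < [S [Q ( )] [S [Q { }] [S [Q { }]]]] >]]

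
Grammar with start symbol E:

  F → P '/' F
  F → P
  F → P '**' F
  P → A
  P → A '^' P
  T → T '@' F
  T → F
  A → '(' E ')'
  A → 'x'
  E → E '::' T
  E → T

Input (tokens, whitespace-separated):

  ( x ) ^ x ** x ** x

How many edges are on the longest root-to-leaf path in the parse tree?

10

[E [T [F [P [A ( [E [T [F [P [A x]]]]] )] ^ [P [A x]]] ** [F [P [A x]] ** [F [P [A x]]]]]]]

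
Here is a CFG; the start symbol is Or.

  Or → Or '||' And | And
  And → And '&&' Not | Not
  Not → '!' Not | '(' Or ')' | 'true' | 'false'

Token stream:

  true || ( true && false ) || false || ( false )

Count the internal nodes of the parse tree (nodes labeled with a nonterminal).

20

[Or [Or [Or [Or [And [Not true]]] || [And [Not ( [Or [And [And [Not true]] && [Not false]]] )]]] || [And [Not false]]] || [And [Not ( [Or [And [Not false]]] )]]]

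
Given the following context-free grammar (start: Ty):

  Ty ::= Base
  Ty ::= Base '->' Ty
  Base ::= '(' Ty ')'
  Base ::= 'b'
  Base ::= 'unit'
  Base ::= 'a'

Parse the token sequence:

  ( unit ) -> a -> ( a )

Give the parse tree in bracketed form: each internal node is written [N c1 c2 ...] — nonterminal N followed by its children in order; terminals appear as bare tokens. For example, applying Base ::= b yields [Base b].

Ty
Base -> Ty
( Ty ) -> Ty
( Base ) -> Ty
( unit ) -> Ty
( unit ) -> Base -> Ty
( unit ) -> a -> Ty
( unit ) -> a -> Base
( unit ) -> a -> ( Ty )
( unit ) -> a -> ( Base )
( unit ) -> a -> ( a )

[Ty [Base ( [Ty [Base unit]] )] -> [Ty [Base a] -> [Ty [Base ( [Ty [Base a]] )]]]]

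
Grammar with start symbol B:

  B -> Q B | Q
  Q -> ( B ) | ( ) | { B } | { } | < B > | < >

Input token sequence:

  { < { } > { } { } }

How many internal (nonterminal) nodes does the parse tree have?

[B [Q { [B [Q < [B [Q { }]] >] [B [Q { }] [B [Q { }]]]] }]]

10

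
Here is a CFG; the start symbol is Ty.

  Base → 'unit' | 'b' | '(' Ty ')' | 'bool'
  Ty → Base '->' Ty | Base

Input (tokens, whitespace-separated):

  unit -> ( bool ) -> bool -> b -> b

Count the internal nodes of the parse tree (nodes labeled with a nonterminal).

12

[Ty [Base unit] -> [Ty [Base ( [Ty [Base bool]] )] -> [Ty [Base bool] -> [Ty [Base b] -> [Ty [Base b]]]]]]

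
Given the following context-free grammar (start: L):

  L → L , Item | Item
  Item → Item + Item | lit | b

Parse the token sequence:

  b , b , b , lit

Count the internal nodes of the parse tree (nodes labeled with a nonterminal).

8

[L [L [L [L [Item b]] , [Item b]] , [Item b]] , [Item lit]]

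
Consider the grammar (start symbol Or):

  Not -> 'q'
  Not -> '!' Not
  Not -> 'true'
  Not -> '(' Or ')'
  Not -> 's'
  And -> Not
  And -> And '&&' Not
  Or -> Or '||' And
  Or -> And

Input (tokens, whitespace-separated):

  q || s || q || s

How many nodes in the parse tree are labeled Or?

4

[Or [Or [Or [Or [And [Not q]]] || [And [Not s]]] || [And [Not q]]] || [And [Not s]]]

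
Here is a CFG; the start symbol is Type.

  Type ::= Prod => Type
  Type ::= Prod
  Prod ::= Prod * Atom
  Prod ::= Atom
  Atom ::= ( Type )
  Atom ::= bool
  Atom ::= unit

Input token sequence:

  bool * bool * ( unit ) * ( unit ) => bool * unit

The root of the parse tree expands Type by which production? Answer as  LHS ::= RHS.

[Type [Prod [Prod [Prod [Prod [Atom bool]] * [Atom bool]] * [Atom ( [Type [Prod [Atom unit]]] )]] * [Atom ( [Type [Prod [Atom unit]]] )]] => [Type [Prod [Prod [Atom bool]] * [Atom unit]]]]

Type ::= Prod => Type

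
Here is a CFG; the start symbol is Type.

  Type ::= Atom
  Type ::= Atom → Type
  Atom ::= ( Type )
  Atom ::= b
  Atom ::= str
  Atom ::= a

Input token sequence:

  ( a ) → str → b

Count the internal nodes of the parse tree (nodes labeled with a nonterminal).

[Type [Atom ( [Type [Atom a]] )] → [Type [Atom str] → [Type [Atom b]]]]

8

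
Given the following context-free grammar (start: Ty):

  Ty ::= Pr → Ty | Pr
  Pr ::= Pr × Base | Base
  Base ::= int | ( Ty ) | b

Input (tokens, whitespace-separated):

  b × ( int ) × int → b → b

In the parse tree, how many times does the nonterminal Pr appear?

6

[Ty [Pr [Pr [Pr [Base b]] × [Base ( [Ty [Pr [Base int]]] )]] × [Base int]] → [Ty [Pr [Base b]] → [Ty [Pr [Base b]]]]]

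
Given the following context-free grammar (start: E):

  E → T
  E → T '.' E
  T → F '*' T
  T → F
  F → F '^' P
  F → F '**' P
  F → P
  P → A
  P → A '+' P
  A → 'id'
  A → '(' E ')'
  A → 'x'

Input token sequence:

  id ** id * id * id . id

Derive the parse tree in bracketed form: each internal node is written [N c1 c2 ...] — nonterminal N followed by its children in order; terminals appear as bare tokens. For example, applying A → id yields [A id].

E
T . E
F * T . E
F ** P * T . E
P ** P * T . E
A ** P * T . E
id ** P * T . E
id ** A * T . E
id ** id * T . E
id ** id * F * T . E
id ** id * P * T . E
id ** id * A * T . E
id ** id * id * T . E
id ** id * id * F . E
id ** id * id * P . E
id ** id * id * A . E
id ** id * id * id . E
id ** id * id * id . T
id ** id * id * id . F
id ** id * id * id . P
id ** id * id * id . A
id ** id * id * id . id

[E [T [F [F [P [A id]]] ** [P [A id]]] * [T [F [P [A id]]] * [T [F [P [A id]]]]]] . [E [T [F [P [A id]]]]]]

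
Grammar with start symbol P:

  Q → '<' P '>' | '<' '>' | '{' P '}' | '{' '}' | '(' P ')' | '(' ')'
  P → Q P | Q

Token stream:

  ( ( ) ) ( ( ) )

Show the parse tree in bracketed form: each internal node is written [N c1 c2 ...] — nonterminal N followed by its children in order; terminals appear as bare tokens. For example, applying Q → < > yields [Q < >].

P
Q P
( P ) P
( Q ) P
( ( ) ) P
( ( ) ) Q
( ( ) ) ( P )
( ( ) ) ( Q )
( ( ) ) ( ( ) )

[P [Q ( [P [Q ( )]] )] [P [Q ( [P [Q ( )]] )]]]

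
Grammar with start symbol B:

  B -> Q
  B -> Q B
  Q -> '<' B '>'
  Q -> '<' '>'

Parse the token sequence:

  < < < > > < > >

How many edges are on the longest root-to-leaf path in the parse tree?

6

[B [Q < [B [Q < [B [Q < >]] >] [B [Q < >]]] >]]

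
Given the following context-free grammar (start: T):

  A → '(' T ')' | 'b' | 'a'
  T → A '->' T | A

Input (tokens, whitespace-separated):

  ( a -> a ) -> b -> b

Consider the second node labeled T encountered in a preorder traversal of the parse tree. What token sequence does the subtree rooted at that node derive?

a -> a

[T [A ( [T [A a] -> [T [A a]]] )] -> [T [A b] -> [T [A b]]]]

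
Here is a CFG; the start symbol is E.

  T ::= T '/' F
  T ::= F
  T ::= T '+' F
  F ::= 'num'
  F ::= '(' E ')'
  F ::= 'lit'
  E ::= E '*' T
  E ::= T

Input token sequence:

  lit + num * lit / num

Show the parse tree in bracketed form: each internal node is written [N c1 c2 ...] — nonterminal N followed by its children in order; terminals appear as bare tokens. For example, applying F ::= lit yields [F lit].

[E [E [T [T [F lit]] + [F num]]] * [T [T [F lit]] / [F num]]]

E
E * T
T * T
T + F * T
F + F * T
lit + F * T
lit + num * T
lit + num * T / F
lit + num * F / F
lit + num * lit / F
lit + num * lit / num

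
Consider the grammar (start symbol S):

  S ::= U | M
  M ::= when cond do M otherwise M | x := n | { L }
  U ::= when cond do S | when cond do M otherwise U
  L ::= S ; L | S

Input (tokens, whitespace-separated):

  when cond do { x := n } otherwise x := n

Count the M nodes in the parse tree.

[S [M when cond do [M { [L [S [M x := n]]] }] otherwise [M x := n]]]

4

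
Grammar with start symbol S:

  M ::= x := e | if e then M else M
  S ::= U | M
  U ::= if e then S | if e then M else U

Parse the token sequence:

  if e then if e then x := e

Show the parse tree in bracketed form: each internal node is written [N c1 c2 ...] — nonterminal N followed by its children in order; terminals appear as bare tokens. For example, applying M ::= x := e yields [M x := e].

[S [U if e then [S [U if e then [S [M x := e]]]]]]

S
U
if e then S
if e then U
if e then if e then S
if e then if e then M
if e then if e then x := e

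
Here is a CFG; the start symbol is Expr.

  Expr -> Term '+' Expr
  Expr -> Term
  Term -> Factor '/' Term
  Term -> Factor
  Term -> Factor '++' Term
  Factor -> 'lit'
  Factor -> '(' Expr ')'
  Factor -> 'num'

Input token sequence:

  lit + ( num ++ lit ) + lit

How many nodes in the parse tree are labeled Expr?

4

[Expr [Term [Factor lit]] + [Expr [Term [Factor ( [Expr [Term [Factor num] ++ [Term [Factor lit]]]] )]] + [Expr [Term [Factor lit]]]]]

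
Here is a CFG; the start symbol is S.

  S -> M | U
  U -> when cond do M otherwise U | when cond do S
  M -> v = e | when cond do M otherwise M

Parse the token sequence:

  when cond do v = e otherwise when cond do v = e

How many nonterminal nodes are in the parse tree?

[S [U when cond do [M v = e] otherwise [U when cond do [S [M v = e]]]]]

6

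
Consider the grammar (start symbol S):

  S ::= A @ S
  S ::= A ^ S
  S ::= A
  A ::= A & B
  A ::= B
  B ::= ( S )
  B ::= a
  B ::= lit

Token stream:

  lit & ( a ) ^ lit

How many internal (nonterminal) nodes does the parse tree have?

11

[S [A [A [B lit]] & [B ( [S [A [B a]]] )]] ^ [S [A [B lit]]]]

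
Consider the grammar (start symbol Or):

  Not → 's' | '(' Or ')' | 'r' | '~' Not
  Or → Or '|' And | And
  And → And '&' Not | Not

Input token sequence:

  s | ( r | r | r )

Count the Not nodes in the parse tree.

5

[Or [Or [And [Not s]]] | [And [Not ( [Or [Or [Or [And [Not r]]] | [And [Not r]]] | [And [Not r]]] )]]]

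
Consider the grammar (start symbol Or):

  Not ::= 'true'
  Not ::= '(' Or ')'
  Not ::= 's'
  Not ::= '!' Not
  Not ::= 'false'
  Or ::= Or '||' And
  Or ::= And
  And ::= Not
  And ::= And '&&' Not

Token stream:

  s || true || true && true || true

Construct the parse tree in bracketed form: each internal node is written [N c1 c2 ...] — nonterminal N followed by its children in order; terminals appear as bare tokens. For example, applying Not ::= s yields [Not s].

[Or [Or [Or [Or [And [Not s]]] || [And [Not true]]] || [And [And [Not true]] && [Not true]]] || [And [Not true]]]

Or
Or || And
Or || And || And
Or || And || And || And
And || And || And || And
Not || And || And || And
s || And || And || And
s || Not || And || And
s || true || And || And
s || true || And && Not || And
s || true || Not && Not || And
s || true || true && Not || And
s || true || true && true || And
s || true || true && true || Not
s || true || true && true || true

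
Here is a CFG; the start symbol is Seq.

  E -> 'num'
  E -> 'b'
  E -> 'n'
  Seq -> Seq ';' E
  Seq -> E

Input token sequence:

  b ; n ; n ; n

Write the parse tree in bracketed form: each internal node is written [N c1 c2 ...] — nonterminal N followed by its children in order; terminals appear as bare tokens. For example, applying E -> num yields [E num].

[Seq [Seq [Seq [Seq [E b]] ; [E n]] ; [E n]] ; [E n]]

Seq
Seq ; E
Seq ; E ; E
Seq ; E ; E ; E
E ; E ; E ; E
b ; E ; E ; E
b ; n ; E ; E
b ; n ; n ; E
b ; n ; n ; n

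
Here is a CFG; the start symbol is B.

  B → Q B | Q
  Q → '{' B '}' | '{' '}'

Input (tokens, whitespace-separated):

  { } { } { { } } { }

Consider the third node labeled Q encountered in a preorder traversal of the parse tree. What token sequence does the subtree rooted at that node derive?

{ { } }

[B [Q { }] [B [Q { }] [B [Q { [B [Q { }]] }] [B [Q { }]]]]]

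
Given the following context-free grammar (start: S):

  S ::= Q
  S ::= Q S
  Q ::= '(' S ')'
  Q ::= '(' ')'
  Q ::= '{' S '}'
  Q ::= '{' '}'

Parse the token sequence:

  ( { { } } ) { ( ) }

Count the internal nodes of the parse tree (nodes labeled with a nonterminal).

10

[S [Q ( [S [Q { [S [Q { }]] }]] )] [S [Q { [S [Q ( )]] }]]]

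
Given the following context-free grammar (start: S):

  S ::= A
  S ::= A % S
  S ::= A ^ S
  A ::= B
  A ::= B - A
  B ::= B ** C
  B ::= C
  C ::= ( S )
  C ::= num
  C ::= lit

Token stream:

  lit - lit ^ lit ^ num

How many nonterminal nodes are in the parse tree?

[S [A [B [C lit]] - [A [B [C lit]]]] ^ [S [A [B [C lit]]] ^ [S [A [B [C num]]]]]]

15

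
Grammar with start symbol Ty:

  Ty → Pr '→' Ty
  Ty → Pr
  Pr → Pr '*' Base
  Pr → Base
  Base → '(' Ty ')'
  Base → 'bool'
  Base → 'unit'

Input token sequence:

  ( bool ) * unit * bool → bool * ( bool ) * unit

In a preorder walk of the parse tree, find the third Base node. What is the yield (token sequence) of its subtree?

unit

[Ty [Pr [Pr [Pr [Base ( [Ty [Pr [Base bool]]] )]] * [Base unit]] * [Base bool]] → [Ty [Pr [Pr [Pr [Base bool]] * [Base ( [Ty [Pr [Base bool]]] )]] * [Base unit]]]]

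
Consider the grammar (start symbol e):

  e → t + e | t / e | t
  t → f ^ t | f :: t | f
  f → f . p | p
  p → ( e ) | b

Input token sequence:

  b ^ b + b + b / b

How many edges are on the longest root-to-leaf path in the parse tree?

7

[e [t [f [p b]] ^ [t [f [p b]]]] + [e [t [f [p b]]] + [e [t [f [p b]]] / [e [t [f [p b]]]]]]]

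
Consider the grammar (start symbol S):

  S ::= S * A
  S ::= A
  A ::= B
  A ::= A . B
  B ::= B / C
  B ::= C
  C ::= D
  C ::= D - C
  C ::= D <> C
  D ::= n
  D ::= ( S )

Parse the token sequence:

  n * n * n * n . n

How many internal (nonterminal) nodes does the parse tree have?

[S [S [S [S [A [B [C [D n]]]]] * [A [B [C [D n]]]]] * [A [B [C [D n]]]]] * [A [A [B [C [D n]]]] . [B [C [D n]]]]]

24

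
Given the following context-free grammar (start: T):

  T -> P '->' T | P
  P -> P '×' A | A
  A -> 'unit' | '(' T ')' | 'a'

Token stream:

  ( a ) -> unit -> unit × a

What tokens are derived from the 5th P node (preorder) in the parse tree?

unit

[T [P [A ( [T [P [A a]]] )]] -> [T [P [A unit]] -> [T [P [P [A unit]] × [A a]]]]]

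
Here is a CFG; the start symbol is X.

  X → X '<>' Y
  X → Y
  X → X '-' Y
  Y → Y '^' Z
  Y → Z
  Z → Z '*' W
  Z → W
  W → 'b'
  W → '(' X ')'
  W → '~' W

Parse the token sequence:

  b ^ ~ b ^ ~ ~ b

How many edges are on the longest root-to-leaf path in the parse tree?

[X [Y [Y [Y [Z [W b]]] ^ [Z [W ~ [W b]]]] ^ [Z [W ~ [W ~ [W b]]]]]]

6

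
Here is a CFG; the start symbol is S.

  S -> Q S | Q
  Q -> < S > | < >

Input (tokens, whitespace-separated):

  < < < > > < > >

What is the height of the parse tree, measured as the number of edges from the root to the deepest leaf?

6

[S [Q < [S [Q < [S [Q < >]] >] [S [Q < >]]] >]]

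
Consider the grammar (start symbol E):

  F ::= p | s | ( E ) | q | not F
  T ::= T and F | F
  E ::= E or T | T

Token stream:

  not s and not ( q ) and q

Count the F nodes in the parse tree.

[E [T [T [T [F not [F s]]] and [F not [F ( [E [T [F q]]] )]]] and [F q]]]

6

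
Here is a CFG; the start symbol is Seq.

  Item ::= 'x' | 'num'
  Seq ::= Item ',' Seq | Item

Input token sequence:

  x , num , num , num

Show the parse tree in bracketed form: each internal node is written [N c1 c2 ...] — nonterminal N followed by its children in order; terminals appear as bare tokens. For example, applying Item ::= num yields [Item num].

[Seq [Item x] , [Seq [Item num] , [Seq [Item num] , [Seq [Item num]]]]]

Seq
Item , Seq
x , Seq
x , Item , Seq
x , num , Seq
x , num , Item , Seq
x , num , num , Seq
x , num , num , Item
x , num , num , num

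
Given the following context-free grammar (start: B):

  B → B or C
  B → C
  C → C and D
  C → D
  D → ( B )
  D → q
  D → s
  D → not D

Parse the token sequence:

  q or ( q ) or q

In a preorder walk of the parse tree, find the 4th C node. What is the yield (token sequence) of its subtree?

[B [B [B [C [D q]]] or [C [D ( [B [C [D q]]] )]]] or [C [D q]]]

q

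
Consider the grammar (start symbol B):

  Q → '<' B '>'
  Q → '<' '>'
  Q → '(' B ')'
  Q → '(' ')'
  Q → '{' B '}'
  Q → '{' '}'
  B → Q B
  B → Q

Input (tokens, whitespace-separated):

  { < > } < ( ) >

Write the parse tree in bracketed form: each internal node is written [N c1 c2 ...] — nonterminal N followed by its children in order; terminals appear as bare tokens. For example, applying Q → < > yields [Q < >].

[B [Q { [B [Q < >]] }] [B [Q < [B [Q ( )]] >]]]

B
Q B
{ B } B
{ Q } B
{ < > } B
{ < > } Q
{ < > } < B >
{ < > } < Q >
{ < > } < ( ) >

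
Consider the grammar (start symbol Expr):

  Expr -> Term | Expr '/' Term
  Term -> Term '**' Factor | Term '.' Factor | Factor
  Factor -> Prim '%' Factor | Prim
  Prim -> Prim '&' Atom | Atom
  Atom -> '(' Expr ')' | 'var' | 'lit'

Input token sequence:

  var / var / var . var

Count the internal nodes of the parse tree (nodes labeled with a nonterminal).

[Expr [Expr [Expr [Term [Factor [Prim [Atom var]]]]] / [Term [Factor [Prim [Atom var]]]]] / [Term [Term [Factor [Prim [Atom var]]]] . [Factor [Prim [Atom var]]]]]

19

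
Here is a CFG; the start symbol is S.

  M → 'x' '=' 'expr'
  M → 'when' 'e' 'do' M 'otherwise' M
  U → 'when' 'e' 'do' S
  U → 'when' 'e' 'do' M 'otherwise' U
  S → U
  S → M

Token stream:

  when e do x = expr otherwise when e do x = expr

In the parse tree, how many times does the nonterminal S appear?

[S [U when e do [M x = expr] otherwise [U when e do [S [M x = expr]]]]]

2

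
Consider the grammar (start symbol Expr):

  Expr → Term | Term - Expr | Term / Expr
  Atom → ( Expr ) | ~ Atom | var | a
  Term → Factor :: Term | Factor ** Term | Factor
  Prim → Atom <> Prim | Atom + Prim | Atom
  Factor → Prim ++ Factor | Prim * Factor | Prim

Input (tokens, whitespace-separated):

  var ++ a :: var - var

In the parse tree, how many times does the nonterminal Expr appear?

[Expr [Term [Factor [Prim [Atom var]] ++ [Factor [Prim [Atom a]]]] :: [Term [Factor [Prim [Atom var]]]]] - [Expr [Term [Factor [Prim [Atom var]]]]]]

2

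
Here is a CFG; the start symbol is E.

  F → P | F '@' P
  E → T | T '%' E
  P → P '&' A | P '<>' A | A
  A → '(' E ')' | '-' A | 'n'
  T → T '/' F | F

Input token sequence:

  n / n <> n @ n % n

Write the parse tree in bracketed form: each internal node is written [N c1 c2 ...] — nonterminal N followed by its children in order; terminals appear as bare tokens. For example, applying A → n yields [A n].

[E [T [T [F [P [A n]]]] / [F [F [P [P [A n]] <> [A n]]] @ [P [A n]]]] % [E [T [F [P [A n]]]]]]

E
T % E
T / F % E
F / F % E
P / F % E
A / F % E
n / F % E
n / F @ P % E
n / P @ P % E
n / P <> A @ P % E
n / A <> A @ P % E
n / n <> A @ P % E
n / n <> n @ P % E
n / n <> n @ A % E
n / n <> n @ n % E
n / n <> n @ n % T
n / n <> n @ n % F
n / n <> n @ n % P
n / n <> n @ n % A
n / n <> n @ n % n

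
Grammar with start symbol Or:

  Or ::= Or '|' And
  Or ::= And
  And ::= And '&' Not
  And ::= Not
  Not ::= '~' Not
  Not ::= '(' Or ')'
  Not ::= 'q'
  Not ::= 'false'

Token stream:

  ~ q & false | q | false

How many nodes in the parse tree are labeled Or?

3

[Or [Or [Or [And [And [Not ~ [Not q]]] & [Not false]]] | [And [Not q]]] | [And [Not false]]]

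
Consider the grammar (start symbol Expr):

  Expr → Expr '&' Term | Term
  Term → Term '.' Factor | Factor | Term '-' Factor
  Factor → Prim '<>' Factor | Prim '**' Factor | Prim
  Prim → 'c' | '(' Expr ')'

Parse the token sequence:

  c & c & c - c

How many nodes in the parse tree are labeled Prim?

4

[Expr [Expr [Expr [Term [Factor [Prim c]]]] & [Term [Factor [Prim c]]]] & [Term [Term [Factor [Prim c]]] - [Factor [Prim c]]]]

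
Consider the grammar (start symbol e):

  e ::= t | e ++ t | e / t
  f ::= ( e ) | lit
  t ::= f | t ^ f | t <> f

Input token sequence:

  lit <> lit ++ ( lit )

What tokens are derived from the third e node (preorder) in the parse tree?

lit

[e [e [t [t [f lit]] <> [f lit]]] ++ [t [f ( [e [t [f lit]]] )]]]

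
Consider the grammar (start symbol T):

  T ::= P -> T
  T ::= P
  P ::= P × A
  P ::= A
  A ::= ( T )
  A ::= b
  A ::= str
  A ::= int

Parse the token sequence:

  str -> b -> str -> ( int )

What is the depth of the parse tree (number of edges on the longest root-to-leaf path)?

9

[T [P [A str]] -> [T [P [A b]] -> [T [P [A str]] -> [T [P [A ( [T [P [A int]]] )]]]]]]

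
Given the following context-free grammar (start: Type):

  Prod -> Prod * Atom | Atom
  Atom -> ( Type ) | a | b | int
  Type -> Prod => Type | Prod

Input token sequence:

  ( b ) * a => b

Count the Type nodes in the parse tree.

[Type [Prod [Prod [Atom ( [Type [Prod [Atom b]]] )]] * [Atom a]] => [Type [Prod [Atom b]]]]

3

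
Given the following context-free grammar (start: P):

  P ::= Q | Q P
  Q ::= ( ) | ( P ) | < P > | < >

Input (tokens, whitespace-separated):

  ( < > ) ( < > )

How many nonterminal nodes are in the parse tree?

8

[P [Q ( [P [Q < >]] )] [P [Q ( [P [Q < >]] )]]]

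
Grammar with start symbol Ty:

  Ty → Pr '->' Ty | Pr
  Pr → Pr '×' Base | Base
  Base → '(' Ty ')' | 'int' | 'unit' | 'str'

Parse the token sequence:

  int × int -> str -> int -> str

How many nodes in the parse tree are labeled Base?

[Ty [Pr [Pr [Base int]] × [Base int]] -> [Ty [Pr [Base str]] -> [Ty [Pr [Base int]] -> [Ty [Pr [Base str]]]]]]

5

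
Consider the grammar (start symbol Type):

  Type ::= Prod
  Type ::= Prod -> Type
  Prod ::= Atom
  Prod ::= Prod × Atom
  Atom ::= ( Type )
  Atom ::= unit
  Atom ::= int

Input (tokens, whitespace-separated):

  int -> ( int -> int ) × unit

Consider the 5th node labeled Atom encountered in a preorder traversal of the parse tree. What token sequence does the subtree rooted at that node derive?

unit

[Type [Prod [Atom int]] -> [Type [Prod [Prod [Atom ( [Type [Prod [Atom int]] -> [Type [Prod [Atom int]]]] )]] × [Atom unit]]]]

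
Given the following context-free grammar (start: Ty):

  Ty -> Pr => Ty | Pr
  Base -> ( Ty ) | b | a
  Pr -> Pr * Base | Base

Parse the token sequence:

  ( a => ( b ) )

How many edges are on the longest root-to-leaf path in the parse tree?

10

[Ty [Pr [Base ( [Ty [Pr [Base a]] => [Ty [Pr [Base ( [Ty [Pr [Base b]]] )]]]] )]]]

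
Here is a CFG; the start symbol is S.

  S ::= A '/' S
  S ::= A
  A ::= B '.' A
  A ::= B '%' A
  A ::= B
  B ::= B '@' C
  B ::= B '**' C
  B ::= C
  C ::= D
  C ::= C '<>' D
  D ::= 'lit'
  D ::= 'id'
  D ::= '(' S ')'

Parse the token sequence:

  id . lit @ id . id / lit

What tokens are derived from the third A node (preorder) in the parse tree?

[S [A [B [C [D id]]] . [A [B [B [C [D lit]]] @ [C [D id]]] . [A [B [C [D id]]]]]] / [S [A [B [C [D lit]]]]]]

id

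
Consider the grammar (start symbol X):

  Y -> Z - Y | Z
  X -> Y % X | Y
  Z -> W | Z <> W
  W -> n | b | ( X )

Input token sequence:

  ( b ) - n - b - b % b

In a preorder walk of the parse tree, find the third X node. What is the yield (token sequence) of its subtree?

b

[X [Y [Z [W ( [X [Y [Z [W b]]]] )]] - [Y [Z [W n]] - [Y [Z [W b]] - [Y [Z [W b]]]]]] % [X [Y [Z [W b]]]]]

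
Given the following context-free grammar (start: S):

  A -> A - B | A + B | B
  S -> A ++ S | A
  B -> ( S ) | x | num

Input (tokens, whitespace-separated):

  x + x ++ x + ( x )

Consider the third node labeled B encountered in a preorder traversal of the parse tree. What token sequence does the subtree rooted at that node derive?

[S [A [A [B x]] + [B x]] ++ [S [A [A [B x]] + [B ( [S [A [B x]]] )]]]]

x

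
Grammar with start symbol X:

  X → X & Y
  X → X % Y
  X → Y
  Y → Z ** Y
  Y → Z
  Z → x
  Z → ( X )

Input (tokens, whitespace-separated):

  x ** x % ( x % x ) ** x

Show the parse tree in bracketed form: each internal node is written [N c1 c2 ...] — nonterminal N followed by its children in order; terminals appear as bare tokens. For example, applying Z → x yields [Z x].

[X [X [Y [Z x] ** [Y [Z x]]]] % [Y [Z ( [X [X [Y [Z x]]] % [Y [Z x]]] )] ** [Y [Z x]]]]

X
X % Y
Y % Y
Z ** Y % Y
x ** Y % Y
x ** Z % Y
x ** x % Y
x ** x % Z ** Y
x ** x % ( X ) ** Y
x ** x % ( X % Y ) ** Y
x ** x % ( Y % Y ) ** Y
x ** x % ( Z % Y ) ** Y
x ** x % ( x % Y ) ** Y
x ** x % ( x % Z ) ** Y
x ** x % ( x % x ) ** Y
x ** x % ( x % x ) ** Z
x ** x % ( x % x ) ** x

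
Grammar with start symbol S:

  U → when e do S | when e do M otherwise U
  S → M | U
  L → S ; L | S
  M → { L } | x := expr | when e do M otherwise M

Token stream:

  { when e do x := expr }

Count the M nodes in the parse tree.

2

[S [M { [L [S [U when e do [S [M x := expr]]]]] }]]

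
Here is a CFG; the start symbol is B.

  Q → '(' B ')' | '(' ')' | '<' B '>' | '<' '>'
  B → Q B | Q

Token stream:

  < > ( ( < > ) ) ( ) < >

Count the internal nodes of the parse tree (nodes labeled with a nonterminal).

12

[B [Q < >] [B [Q ( [B [Q ( [B [Q < >]] )]] )] [B [Q ( )] [B [Q < >]]]]]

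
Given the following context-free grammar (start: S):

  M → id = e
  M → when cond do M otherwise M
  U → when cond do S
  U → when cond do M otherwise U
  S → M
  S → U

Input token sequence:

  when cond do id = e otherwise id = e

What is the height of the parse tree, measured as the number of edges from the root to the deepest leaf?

[S [M when cond do [M id = e] otherwise [M id = e]]]

3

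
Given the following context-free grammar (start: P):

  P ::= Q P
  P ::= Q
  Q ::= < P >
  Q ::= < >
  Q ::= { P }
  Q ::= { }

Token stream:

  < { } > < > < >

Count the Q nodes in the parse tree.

[P [Q < [P [Q { }]] >] [P [Q < >] [P [Q < >]]]]

4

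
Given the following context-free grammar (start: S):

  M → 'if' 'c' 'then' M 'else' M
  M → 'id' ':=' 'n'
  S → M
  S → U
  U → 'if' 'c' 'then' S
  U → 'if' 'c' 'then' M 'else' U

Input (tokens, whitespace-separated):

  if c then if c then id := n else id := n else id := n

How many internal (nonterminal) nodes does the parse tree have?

6

[S [M if c then [M if c then [M id := n] else [M id := n]] else [M id := n]]]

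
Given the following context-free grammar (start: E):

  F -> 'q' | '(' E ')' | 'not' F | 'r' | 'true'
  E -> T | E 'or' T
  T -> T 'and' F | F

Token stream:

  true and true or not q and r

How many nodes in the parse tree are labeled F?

[E [E [T [T [F true]] and [F true]]] or [T [T [F not [F q]]] and [F r]]]

5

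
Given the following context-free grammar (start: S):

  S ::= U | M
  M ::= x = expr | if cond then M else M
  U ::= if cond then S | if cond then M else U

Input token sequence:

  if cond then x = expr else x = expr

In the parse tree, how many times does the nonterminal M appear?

[S [M if cond then [M x = expr] else [M x = expr]]]

3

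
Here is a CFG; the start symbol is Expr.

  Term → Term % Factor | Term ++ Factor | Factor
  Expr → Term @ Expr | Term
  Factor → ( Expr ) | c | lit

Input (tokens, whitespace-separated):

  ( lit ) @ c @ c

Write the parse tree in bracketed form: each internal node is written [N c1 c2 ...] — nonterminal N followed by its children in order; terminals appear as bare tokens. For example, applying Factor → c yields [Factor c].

[Expr [Term [Factor ( [Expr [Term [Factor lit]]] )]] @ [Expr [Term [Factor c]] @ [Expr [Term [Factor c]]]]]

Expr
Term @ Expr
Factor @ Expr
( Expr ) @ Expr
( Term ) @ Expr
( Factor ) @ Expr
( lit ) @ Expr
( lit ) @ Term @ Expr
( lit ) @ Factor @ Expr
( lit ) @ c @ Expr
( lit ) @ c @ Term
( lit ) @ c @ Factor
( lit ) @ c @ c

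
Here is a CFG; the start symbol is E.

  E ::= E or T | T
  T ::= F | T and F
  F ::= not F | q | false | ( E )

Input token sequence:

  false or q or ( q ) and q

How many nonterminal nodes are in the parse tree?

14

[E [E [E [T [F false]]] or [T [F q]]] or [T [T [F ( [E [T [F q]]] )]] and [F q]]]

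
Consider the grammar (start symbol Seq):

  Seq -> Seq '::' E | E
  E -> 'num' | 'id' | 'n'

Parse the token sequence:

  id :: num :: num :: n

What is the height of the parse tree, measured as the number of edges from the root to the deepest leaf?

[Seq [Seq [Seq [Seq [E id]] :: [E num]] :: [E num]] :: [E n]]

5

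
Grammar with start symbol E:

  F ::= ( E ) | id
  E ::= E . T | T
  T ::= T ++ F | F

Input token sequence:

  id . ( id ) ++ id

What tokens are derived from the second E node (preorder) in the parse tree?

id

[E [E [T [F id]]] . [T [T [F ( [E [T [F id]]] )]] ++ [F id]]]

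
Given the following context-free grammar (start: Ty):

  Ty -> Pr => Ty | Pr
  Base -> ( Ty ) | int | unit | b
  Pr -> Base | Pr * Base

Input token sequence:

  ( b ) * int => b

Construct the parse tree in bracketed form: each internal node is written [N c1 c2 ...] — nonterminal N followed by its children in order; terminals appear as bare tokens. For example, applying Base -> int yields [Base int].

[Ty [Pr [Pr [Base ( [Ty [Pr [Base b]]] )]] * [Base int]] => [Ty [Pr [Base b]]]]

Ty
Pr => Ty
Pr * Base => Ty
Base * Base => Ty
( Ty ) * Base => Ty
( Pr ) * Base => Ty
( Base ) * Base => Ty
( b ) * Base => Ty
( b ) * int => Ty
( b ) * int => Pr
( b ) * int => Base
( b ) * int => b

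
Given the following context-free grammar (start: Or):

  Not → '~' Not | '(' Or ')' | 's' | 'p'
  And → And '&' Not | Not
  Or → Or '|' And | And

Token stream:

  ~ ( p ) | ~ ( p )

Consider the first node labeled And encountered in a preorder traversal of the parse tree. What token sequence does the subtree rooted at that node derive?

[Or [Or [And [Not ~ [Not ( [Or [And [Not p]]] )]]]] | [And [Not ~ [Not ( [Or [And [Not p]]] )]]]]

~ ( p )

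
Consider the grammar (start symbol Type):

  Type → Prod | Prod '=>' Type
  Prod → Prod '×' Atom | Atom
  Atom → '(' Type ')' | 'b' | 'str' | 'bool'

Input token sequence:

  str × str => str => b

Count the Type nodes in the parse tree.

3

[Type [Prod [Prod [Atom str]] × [Atom str]] => [Type [Prod [Atom str]] => [Type [Prod [Atom b]]]]]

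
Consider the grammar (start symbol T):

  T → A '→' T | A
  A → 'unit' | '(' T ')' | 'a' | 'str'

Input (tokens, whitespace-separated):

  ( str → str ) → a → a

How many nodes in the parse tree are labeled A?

5

[T [A ( [T [A str] → [T [A str]]] )] → [T [A a] → [T [A a]]]]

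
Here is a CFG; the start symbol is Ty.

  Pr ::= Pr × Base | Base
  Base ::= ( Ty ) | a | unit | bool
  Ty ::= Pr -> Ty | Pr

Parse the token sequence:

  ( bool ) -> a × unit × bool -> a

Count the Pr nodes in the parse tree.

[Ty [Pr [Base ( [Ty [Pr [Base bool]]] )]] -> [Ty [Pr [Pr [Pr [Base a]] × [Base unit]] × [Base bool]] -> [Ty [Pr [Base a]]]]]

6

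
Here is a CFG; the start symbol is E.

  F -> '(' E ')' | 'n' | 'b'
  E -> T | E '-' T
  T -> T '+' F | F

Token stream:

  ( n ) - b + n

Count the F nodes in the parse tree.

4

[E [E [T [F ( [E [T [F n]]] )]]] - [T [T [F b]] + [F n]]]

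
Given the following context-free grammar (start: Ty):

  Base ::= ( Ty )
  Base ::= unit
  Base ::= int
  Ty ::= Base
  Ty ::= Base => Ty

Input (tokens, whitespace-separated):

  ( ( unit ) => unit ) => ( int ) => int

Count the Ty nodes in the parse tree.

[Ty [Base ( [Ty [Base ( [Ty [Base unit]] )] => [Ty [Base unit]]] )] => [Ty [Base ( [Ty [Base int]] )] => [Ty [Base int]]]]

7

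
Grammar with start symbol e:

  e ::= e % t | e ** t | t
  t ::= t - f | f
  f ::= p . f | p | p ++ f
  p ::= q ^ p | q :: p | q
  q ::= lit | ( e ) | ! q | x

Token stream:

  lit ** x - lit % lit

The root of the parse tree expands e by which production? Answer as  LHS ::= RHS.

e ::= e % t

[e [e [e [t [f [p [q lit]]]]] ** [t [t [f [p [q x]]]] - [f [p [q lit]]]]] % [t [f [p [q lit]]]]]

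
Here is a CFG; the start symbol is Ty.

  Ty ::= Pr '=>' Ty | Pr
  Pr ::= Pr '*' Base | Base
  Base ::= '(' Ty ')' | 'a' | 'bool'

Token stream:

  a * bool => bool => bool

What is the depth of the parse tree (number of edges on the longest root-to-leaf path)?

[Ty [Pr [Pr [Base a]] * [Base bool]] => [Ty [Pr [Base bool]] => [Ty [Pr [Base bool]]]]]

5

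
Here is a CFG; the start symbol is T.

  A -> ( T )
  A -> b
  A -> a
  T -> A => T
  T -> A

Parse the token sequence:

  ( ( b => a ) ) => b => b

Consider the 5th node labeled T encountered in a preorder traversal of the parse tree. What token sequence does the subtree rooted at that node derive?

[T [A ( [T [A ( [T [A b] => [T [A a]]] )]] )] => [T [A b] => [T [A b]]]]

b => b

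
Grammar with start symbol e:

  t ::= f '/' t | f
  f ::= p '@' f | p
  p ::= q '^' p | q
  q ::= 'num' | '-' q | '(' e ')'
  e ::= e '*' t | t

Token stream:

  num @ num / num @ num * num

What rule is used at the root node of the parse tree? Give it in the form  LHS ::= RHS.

e ::= e '*' t

[e [e [t [f [p [q num]] @ [f [p [q num]]]] / [t [f [p [q num]] @ [f [p [q num]]]]]]] * [t [f [p [q num]]]]]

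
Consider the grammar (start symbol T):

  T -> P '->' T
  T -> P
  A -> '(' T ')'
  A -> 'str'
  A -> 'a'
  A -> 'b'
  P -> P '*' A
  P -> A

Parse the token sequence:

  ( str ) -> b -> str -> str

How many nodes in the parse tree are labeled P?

[T [P [A ( [T [P [A str]]] )]] -> [T [P [A b]] -> [T [P [A str]] -> [T [P [A str]]]]]]

5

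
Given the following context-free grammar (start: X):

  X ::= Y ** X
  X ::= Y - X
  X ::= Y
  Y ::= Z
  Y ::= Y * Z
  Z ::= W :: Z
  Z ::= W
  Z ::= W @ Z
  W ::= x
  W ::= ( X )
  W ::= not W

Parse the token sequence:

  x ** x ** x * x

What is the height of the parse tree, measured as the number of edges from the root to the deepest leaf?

7

[X [Y [Z [W x]]] ** [X [Y [Z [W x]]] ** [X [Y [Y [Z [W x]]] * [Z [W x]]]]]]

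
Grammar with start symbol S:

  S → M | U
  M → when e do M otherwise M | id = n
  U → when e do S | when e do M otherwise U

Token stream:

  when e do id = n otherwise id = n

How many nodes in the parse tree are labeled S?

[S [M when e do [M id = n] otherwise [M id = n]]]

1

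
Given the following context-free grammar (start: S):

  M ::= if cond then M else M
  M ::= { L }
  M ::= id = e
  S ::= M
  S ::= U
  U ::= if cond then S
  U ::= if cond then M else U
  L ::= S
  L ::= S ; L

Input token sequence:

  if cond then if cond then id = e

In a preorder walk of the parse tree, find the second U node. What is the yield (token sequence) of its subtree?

if cond then id = e

[S [U if cond then [S [U if cond then [S [M id = e]]]]]]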